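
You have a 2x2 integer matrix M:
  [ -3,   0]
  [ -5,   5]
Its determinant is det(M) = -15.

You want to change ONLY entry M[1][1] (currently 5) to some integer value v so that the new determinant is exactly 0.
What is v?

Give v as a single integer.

det is linear in entry M[1][1]: det = old_det + (v - 5) * C_11
Cofactor C_11 = -3
Want det = 0: -15 + (v - 5) * -3 = 0
  (v - 5) = 15 / -3 = -5
  v = 5 + (-5) = 0

Answer: 0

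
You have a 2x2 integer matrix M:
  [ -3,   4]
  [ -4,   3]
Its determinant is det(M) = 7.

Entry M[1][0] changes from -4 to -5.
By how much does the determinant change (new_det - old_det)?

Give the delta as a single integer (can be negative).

Answer: 4

Derivation:
Cofactor C_10 = -4
Entry delta = -5 - -4 = -1
Det delta = entry_delta * cofactor = -1 * -4 = 4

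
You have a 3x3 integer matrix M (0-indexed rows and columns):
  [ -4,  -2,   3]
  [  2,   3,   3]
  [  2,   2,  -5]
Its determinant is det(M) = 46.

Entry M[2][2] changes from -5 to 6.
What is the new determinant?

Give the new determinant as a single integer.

Answer: -42

Derivation:
det is linear in row 2: changing M[2][2] by delta changes det by delta * cofactor(2,2).
Cofactor C_22 = (-1)^(2+2) * minor(2,2) = -8
Entry delta = 6 - -5 = 11
Det delta = 11 * -8 = -88
New det = 46 + -88 = -42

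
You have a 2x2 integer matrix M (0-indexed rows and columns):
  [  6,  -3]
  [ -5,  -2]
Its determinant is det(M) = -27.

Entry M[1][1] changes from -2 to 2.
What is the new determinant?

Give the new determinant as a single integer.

Answer: -3

Derivation:
det is linear in row 1: changing M[1][1] by delta changes det by delta * cofactor(1,1).
Cofactor C_11 = (-1)^(1+1) * minor(1,1) = 6
Entry delta = 2 - -2 = 4
Det delta = 4 * 6 = 24
New det = -27 + 24 = -3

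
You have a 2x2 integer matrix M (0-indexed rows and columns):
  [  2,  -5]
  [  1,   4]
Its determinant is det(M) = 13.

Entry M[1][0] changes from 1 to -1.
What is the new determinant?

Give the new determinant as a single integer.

det is linear in row 1: changing M[1][0] by delta changes det by delta * cofactor(1,0).
Cofactor C_10 = (-1)^(1+0) * minor(1,0) = 5
Entry delta = -1 - 1 = -2
Det delta = -2 * 5 = -10
New det = 13 + -10 = 3

Answer: 3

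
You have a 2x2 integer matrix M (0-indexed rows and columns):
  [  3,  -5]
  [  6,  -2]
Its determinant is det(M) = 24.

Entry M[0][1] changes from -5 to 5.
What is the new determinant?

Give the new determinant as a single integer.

Answer: -36

Derivation:
det is linear in row 0: changing M[0][1] by delta changes det by delta * cofactor(0,1).
Cofactor C_01 = (-1)^(0+1) * minor(0,1) = -6
Entry delta = 5 - -5 = 10
Det delta = 10 * -6 = -60
New det = 24 + -60 = -36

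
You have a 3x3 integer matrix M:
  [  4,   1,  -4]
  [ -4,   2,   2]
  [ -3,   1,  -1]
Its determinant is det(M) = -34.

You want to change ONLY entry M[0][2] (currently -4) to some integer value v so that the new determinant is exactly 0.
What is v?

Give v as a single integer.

Answer: 13

Derivation:
det is linear in entry M[0][2]: det = old_det + (v - -4) * C_02
Cofactor C_02 = 2
Want det = 0: -34 + (v - -4) * 2 = 0
  (v - -4) = 34 / 2 = 17
  v = -4 + (17) = 13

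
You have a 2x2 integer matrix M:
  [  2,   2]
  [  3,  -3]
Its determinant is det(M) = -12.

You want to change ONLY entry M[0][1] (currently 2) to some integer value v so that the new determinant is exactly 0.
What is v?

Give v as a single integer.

det is linear in entry M[0][1]: det = old_det + (v - 2) * C_01
Cofactor C_01 = -3
Want det = 0: -12 + (v - 2) * -3 = 0
  (v - 2) = 12 / -3 = -4
  v = 2 + (-4) = -2

Answer: -2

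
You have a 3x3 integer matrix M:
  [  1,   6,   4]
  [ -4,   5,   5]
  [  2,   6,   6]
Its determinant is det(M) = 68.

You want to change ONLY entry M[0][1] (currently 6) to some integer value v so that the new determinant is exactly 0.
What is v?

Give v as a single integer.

det is linear in entry M[0][1]: det = old_det + (v - 6) * C_01
Cofactor C_01 = 34
Want det = 0: 68 + (v - 6) * 34 = 0
  (v - 6) = -68 / 34 = -2
  v = 6 + (-2) = 4

Answer: 4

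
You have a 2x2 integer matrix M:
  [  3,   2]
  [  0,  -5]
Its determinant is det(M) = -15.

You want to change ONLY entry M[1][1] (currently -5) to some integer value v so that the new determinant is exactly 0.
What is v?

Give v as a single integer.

Answer: 0

Derivation:
det is linear in entry M[1][1]: det = old_det + (v - -5) * C_11
Cofactor C_11 = 3
Want det = 0: -15 + (v - -5) * 3 = 0
  (v - -5) = 15 / 3 = 5
  v = -5 + (5) = 0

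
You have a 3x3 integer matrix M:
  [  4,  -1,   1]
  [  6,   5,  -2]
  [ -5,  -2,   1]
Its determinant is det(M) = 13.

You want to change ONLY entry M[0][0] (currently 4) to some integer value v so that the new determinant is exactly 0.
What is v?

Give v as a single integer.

det is linear in entry M[0][0]: det = old_det + (v - 4) * C_00
Cofactor C_00 = 1
Want det = 0: 13 + (v - 4) * 1 = 0
  (v - 4) = -13 / 1 = -13
  v = 4 + (-13) = -9

Answer: -9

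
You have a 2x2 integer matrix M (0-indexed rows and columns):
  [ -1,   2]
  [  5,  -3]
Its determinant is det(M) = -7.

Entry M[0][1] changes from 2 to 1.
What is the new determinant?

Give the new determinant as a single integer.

det is linear in row 0: changing M[0][1] by delta changes det by delta * cofactor(0,1).
Cofactor C_01 = (-1)^(0+1) * minor(0,1) = -5
Entry delta = 1 - 2 = -1
Det delta = -1 * -5 = 5
New det = -7 + 5 = -2

Answer: -2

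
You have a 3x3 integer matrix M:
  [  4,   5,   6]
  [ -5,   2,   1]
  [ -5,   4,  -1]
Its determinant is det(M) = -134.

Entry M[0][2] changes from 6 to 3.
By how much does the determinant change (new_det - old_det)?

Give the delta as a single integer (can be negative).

Cofactor C_02 = -10
Entry delta = 3 - 6 = -3
Det delta = entry_delta * cofactor = -3 * -10 = 30

Answer: 30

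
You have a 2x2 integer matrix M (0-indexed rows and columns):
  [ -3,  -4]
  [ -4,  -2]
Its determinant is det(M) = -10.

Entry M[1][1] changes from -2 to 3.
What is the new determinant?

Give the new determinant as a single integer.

det is linear in row 1: changing M[1][1] by delta changes det by delta * cofactor(1,1).
Cofactor C_11 = (-1)^(1+1) * minor(1,1) = -3
Entry delta = 3 - -2 = 5
Det delta = 5 * -3 = -15
New det = -10 + -15 = -25

Answer: -25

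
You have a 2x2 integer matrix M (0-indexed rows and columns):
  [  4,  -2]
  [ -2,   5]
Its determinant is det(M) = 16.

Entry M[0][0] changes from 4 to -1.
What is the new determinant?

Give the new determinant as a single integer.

det is linear in row 0: changing M[0][0] by delta changes det by delta * cofactor(0,0).
Cofactor C_00 = (-1)^(0+0) * minor(0,0) = 5
Entry delta = -1 - 4 = -5
Det delta = -5 * 5 = -25
New det = 16 + -25 = -9

Answer: -9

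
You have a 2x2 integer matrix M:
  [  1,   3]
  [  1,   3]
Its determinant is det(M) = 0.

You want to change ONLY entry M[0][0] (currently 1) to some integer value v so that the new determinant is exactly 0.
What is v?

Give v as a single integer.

det is linear in entry M[0][0]: det = old_det + (v - 1) * C_00
Cofactor C_00 = 3
Want det = 0: 0 + (v - 1) * 3 = 0
  (v - 1) = 0 / 3 = 0
  v = 1 + (0) = 1

Answer: 1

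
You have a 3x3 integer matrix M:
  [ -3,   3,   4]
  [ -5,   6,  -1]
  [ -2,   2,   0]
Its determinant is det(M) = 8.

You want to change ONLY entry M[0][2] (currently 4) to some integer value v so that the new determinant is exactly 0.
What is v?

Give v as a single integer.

det is linear in entry M[0][2]: det = old_det + (v - 4) * C_02
Cofactor C_02 = 2
Want det = 0: 8 + (v - 4) * 2 = 0
  (v - 4) = -8 / 2 = -4
  v = 4 + (-4) = 0

Answer: 0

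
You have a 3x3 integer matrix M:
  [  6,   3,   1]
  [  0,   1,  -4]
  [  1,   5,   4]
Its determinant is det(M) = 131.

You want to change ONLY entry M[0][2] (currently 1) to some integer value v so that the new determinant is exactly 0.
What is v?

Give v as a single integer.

Answer: 132

Derivation:
det is linear in entry M[0][2]: det = old_det + (v - 1) * C_02
Cofactor C_02 = -1
Want det = 0: 131 + (v - 1) * -1 = 0
  (v - 1) = -131 / -1 = 131
  v = 1 + (131) = 132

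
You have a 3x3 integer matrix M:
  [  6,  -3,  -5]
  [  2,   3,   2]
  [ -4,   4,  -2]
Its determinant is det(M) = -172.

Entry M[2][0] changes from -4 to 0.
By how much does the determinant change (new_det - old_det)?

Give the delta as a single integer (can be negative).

Cofactor C_20 = 9
Entry delta = 0 - -4 = 4
Det delta = entry_delta * cofactor = 4 * 9 = 36

Answer: 36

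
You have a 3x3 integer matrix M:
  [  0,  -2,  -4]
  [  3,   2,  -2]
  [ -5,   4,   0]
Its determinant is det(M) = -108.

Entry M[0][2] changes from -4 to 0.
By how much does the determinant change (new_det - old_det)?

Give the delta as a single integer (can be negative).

Cofactor C_02 = 22
Entry delta = 0 - -4 = 4
Det delta = entry_delta * cofactor = 4 * 22 = 88

Answer: 88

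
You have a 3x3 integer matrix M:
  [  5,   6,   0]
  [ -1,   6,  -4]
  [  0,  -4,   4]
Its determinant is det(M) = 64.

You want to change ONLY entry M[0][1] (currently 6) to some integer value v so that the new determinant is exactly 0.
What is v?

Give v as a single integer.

det is linear in entry M[0][1]: det = old_det + (v - 6) * C_01
Cofactor C_01 = 4
Want det = 0: 64 + (v - 6) * 4 = 0
  (v - 6) = -64 / 4 = -16
  v = 6 + (-16) = -10

Answer: -10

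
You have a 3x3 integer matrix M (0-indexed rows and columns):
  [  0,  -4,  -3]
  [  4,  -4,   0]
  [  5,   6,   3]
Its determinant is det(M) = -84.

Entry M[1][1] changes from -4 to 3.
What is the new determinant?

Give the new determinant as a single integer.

det is linear in row 1: changing M[1][1] by delta changes det by delta * cofactor(1,1).
Cofactor C_11 = (-1)^(1+1) * minor(1,1) = 15
Entry delta = 3 - -4 = 7
Det delta = 7 * 15 = 105
New det = -84 + 105 = 21

Answer: 21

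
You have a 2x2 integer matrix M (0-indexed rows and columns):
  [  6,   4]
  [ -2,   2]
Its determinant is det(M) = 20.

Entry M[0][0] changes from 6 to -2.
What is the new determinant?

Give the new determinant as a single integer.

det is linear in row 0: changing M[0][0] by delta changes det by delta * cofactor(0,0).
Cofactor C_00 = (-1)^(0+0) * minor(0,0) = 2
Entry delta = -2 - 6 = -8
Det delta = -8 * 2 = -16
New det = 20 + -16 = 4

Answer: 4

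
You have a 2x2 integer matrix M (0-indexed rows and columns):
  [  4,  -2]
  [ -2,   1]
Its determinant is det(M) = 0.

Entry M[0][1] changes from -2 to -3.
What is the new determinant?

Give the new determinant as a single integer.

det is linear in row 0: changing M[0][1] by delta changes det by delta * cofactor(0,1).
Cofactor C_01 = (-1)^(0+1) * minor(0,1) = 2
Entry delta = -3 - -2 = -1
Det delta = -1 * 2 = -2
New det = 0 + -2 = -2

Answer: -2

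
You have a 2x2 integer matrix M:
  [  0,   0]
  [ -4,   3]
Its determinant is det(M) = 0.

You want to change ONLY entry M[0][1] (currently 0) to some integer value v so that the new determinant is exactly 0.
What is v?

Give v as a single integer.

Answer: 0

Derivation:
det is linear in entry M[0][1]: det = old_det + (v - 0) * C_01
Cofactor C_01 = 4
Want det = 0: 0 + (v - 0) * 4 = 0
  (v - 0) = 0 / 4 = 0
  v = 0 + (0) = 0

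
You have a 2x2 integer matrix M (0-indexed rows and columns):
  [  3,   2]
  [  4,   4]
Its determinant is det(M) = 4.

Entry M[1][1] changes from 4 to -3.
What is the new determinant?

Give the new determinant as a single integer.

Answer: -17

Derivation:
det is linear in row 1: changing M[1][1] by delta changes det by delta * cofactor(1,1).
Cofactor C_11 = (-1)^(1+1) * minor(1,1) = 3
Entry delta = -3 - 4 = -7
Det delta = -7 * 3 = -21
New det = 4 + -21 = -17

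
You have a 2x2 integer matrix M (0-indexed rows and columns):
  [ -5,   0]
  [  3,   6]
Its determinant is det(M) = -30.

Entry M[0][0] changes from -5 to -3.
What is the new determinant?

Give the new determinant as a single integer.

det is linear in row 0: changing M[0][0] by delta changes det by delta * cofactor(0,0).
Cofactor C_00 = (-1)^(0+0) * minor(0,0) = 6
Entry delta = -3 - -5 = 2
Det delta = 2 * 6 = 12
New det = -30 + 12 = -18

Answer: -18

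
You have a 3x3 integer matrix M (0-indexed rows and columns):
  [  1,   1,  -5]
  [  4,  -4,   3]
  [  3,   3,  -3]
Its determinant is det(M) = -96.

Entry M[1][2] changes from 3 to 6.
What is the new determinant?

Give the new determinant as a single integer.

det is linear in row 1: changing M[1][2] by delta changes det by delta * cofactor(1,2).
Cofactor C_12 = (-1)^(1+2) * minor(1,2) = 0
Entry delta = 6 - 3 = 3
Det delta = 3 * 0 = 0
New det = -96 + 0 = -96

Answer: -96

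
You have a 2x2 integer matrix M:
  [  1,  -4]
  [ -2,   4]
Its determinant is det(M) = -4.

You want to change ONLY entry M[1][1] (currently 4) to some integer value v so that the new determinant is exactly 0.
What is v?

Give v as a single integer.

Answer: 8

Derivation:
det is linear in entry M[1][1]: det = old_det + (v - 4) * C_11
Cofactor C_11 = 1
Want det = 0: -4 + (v - 4) * 1 = 0
  (v - 4) = 4 / 1 = 4
  v = 4 + (4) = 8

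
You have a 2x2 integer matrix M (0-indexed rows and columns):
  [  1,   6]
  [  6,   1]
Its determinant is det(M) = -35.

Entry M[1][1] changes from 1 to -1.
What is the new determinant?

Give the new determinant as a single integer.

det is linear in row 1: changing M[1][1] by delta changes det by delta * cofactor(1,1).
Cofactor C_11 = (-1)^(1+1) * minor(1,1) = 1
Entry delta = -1 - 1 = -2
Det delta = -2 * 1 = -2
New det = -35 + -2 = -37

Answer: -37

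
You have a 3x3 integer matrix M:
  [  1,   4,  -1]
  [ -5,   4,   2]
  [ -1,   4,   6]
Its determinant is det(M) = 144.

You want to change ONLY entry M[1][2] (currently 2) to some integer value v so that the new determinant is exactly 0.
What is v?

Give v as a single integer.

det is linear in entry M[1][2]: det = old_det + (v - 2) * C_12
Cofactor C_12 = -8
Want det = 0: 144 + (v - 2) * -8 = 0
  (v - 2) = -144 / -8 = 18
  v = 2 + (18) = 20

Answer: 20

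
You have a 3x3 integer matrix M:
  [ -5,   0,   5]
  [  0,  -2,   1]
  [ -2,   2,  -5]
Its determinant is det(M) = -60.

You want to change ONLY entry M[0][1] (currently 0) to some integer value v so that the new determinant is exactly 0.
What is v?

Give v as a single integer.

Answer: -30

Derivation:
det is linear in entry M[0][1]: det = old_det + (v - 0) * C_01
Cofactor C_01 = -2
Want det = 0: -60 + (v - 0) * -2 = 0
  (v - 0) = 60 / -2 = -30
  v = 0 + (-30) = -30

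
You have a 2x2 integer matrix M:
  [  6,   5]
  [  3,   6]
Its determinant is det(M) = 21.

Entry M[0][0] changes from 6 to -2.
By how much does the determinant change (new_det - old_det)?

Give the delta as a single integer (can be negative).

Answer: -48

Derivation:
Cofactor C_00 = 6
Entry delta = -2 - 6 = -8
Det delta = entry_delta * cofactor = -8 * 6 = -48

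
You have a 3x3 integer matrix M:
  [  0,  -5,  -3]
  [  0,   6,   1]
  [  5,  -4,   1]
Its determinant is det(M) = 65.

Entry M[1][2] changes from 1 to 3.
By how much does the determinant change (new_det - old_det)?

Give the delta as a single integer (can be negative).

Cofactor C_12 = -25
Entry delta = 3 - 1 = 2
Det delta = entry_delta * cofactor = 2 * -25 = -50

Answer: -50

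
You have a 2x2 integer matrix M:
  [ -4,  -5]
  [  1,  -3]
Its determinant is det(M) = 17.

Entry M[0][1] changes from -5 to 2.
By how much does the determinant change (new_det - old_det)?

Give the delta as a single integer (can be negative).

Answer: -7

Derivation:
Cofactor C_01 = -1
Entry delta = 2 - -5 = 7
Det delta = entry_delta * cofactor = 7 * -1 = -7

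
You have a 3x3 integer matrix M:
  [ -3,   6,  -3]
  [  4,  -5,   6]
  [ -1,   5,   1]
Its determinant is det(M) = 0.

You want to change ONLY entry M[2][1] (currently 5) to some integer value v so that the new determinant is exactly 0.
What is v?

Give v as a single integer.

det is linear in entry M[2][1]: det = old_det + (v - 5) * C_21
Cofactor C_21 = 6
Want det = 0: 0 + (v - 5) * 6 = 0
  (v - 5) = 0 / 6 = 0
  v = 5 + (0) = 5

Answer: 5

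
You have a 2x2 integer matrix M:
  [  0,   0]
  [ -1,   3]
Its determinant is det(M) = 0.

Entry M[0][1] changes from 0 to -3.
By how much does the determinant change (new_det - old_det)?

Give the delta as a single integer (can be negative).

Cofactor C_01 = 1
Entry delta = -3 - 0 = -3
Det delta = entry_delta * cofactor = -3 * 1 = -3

Answer: -3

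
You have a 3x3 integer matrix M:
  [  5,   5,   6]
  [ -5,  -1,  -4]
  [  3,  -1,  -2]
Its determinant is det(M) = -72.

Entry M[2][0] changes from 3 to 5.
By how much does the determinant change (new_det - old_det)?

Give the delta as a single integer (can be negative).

Cofactor C_20 = -14
Entry delta = 5 - 3 = 2
Det delta = entry_delta * cofactor = 2 * -14 = -28

Answer: -28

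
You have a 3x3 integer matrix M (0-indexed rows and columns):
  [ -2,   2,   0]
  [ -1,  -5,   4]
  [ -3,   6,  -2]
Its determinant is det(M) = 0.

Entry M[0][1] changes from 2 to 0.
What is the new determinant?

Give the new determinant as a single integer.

det is linear in row 0: changing M[0][1] by delta changes det by delta * cofactor(0,1).
Cofactor C_01 = (-1)^(0+1) * minor(0,1) = -14
Entry delta = 0 - 2 = -2
Det delta = -2 * -14 = 28
New det = 0 + 28 = 28

Answer: 28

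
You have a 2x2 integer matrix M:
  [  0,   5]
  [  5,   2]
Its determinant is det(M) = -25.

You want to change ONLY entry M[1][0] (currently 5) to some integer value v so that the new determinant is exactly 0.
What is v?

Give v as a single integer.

Answer: 0

Derivation:
det is linear in entry M[1][0]: det = old_det + (v - 5) * C_10
Cofactor C_10 = -5
Want det = 0: -25 + (v - 5) * -5 = 0
  (v - 5) = 25 / -5 = -5
  v = 5 + (-5) = 0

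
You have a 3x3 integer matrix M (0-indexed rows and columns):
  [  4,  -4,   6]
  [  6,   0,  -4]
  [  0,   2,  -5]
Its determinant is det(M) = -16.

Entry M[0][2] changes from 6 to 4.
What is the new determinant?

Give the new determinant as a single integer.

Answer: -40

Derivation:
det is linear in row 0: changing M[0][2] by delta changes det by delta * cofactor(0,2).
Cofactor C_02 = (-1)^(0+2) * minor(0,2) = 12
Entry delta = 4 - 6 = -2
Det delta = -2 * 12 = -24
New det = -16 + -24 = -40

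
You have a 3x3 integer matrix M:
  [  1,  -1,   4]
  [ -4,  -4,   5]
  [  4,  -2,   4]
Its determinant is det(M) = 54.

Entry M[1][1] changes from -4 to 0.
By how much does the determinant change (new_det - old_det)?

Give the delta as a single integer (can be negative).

Cofactor C_11 = -12
Entry delta = 0 - -4 = 4
Det delta = entry_delta * cofactor = 4 * -12 = -48

Answer: -48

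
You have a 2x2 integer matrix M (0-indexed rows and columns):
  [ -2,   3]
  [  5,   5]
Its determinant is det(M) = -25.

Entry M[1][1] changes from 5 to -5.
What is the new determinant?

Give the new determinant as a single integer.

Answer: -5

Derivation:
det is linear in row 1: changing M[1][1] by delta changes det by delta * cofactor(1,1).
Cofactor C_11 = (-1)^(1+1) * minor(1,1) = -2
Entry delta = -5 - 5 = -10
Det delta = -10 * -2 = 20
New det = -25 + 20 = -5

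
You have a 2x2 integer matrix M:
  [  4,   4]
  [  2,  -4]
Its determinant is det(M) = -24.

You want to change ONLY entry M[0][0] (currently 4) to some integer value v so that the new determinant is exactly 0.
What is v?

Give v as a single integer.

Answer: -2

Derivation:
det is linear in entry M[0][0]: det = old_det + (v - 4) * C_00
Cofactor C_00 = -4
Want det = 0: -24 + (v - 4) * -4 = 0
  (v - 4) = 24 / -4 = -6
  v = 4 + (-6) = -2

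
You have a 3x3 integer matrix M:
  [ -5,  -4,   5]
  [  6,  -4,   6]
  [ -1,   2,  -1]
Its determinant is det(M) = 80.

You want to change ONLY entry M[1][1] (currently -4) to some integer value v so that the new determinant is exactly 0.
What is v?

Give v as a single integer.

Answer: -12

Derivation:
det is linear in entry M[1][1]: det = old_det + (v - -4) * C_11
Cofactor C_11 = 10
Want det = 0: 80 + (v - -4) * 10 = 0
  (v - -4) = -80 / 10 = -8
  v = -4 + (-8) = -12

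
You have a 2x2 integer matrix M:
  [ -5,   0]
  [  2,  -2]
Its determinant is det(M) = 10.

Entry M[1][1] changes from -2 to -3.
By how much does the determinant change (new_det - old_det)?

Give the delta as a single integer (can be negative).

Answer: 5

Derivation:
Cofactor C_11 = -5
Entry delta = -3 - -2 = -1
Det delta = entry_delta * cofactor = -1 * -5 = 5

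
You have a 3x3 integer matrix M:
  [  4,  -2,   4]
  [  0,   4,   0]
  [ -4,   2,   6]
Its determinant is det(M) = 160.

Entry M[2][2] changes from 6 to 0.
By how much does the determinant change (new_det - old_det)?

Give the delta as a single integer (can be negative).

Cofactor C_22 = 16
Entry delta = 0 - 6 = -6
Det delta = entry_delta * cofactor = -6 * 16 = -96

Answer: -96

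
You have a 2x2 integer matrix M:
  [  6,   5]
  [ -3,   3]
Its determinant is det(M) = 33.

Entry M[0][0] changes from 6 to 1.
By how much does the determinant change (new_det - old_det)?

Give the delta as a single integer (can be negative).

Answer: -15

Derivation:
Cofactor C_00 = 3
Entry delta = 1 - 6 = -5
Det delta = entry_delta * cofactor = -5 * 3 = -15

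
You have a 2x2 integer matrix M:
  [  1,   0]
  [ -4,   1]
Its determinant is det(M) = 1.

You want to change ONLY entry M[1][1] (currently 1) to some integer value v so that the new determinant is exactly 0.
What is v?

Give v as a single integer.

Answer: 0

Derivation:
det is linear in entry M[1][1]: det = old_det + (v - 1) * C_11
Cofactor C_11 = 1
Want det = 0: 1 + (v - 1) * 1 = 0
  (v - 1) = -1 / 1 = -1
  v = 1 + (-1) = 0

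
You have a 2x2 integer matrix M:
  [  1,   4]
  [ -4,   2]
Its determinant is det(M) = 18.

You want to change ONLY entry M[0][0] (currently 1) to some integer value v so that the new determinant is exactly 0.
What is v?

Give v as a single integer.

Answer: -8

Derivation:
det is linear in entry M[0][0]: det = old_det + (v - 1) * C_00
Cofactor C_00 = 2
Want det = 0: 18 + (v - 1) * 2 = 0
  (v - 1) = -18 / 2 = -9
  v = 1 + (-9) = -8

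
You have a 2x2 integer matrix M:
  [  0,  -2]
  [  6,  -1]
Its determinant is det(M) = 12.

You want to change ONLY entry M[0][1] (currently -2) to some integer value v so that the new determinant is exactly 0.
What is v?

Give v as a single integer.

Answer: 0

Derivation:
det is linear in entry M[0][1]: det = old_det + (v - -2) * C_01
Cofactor C_01 = -6
Want det = 0: 12 + (v - -2) * -6 = 0
  (v - -2) = -12 / -6 = 2
  v = -2 + (2) = 0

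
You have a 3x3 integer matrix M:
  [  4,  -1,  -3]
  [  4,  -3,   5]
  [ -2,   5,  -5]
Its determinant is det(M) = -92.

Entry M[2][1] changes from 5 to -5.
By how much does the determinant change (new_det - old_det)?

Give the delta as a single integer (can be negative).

Cofactor C_21 = -32
Entry delta = -5 - 5 = -10
Det delta = entry_delta * cofactor = -10 * -32 = 320

Answer: 320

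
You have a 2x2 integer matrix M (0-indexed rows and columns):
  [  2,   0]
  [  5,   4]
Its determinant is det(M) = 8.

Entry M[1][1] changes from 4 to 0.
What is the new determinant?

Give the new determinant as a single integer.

Answer: 0

Derivation:
det is linear in row 1: changing M[1][1] by delta changes det by delta * cofactor(1,1).
Cofactor C_11 = (-1)^(1+1) * minor(1,1) = 2
Entry delta = 0 - 4 = -4
Det delta = -4 * 2 = -8
New det = 8 + -8 = 0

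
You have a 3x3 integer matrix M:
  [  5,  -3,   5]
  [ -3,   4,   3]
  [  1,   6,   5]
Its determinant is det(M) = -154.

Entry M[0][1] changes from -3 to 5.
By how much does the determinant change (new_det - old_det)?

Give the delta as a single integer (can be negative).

Answer: 144

Derivation:
Cofactor C_01 = 18
Entry delta = 5 - -3 = 8
Det delta = entry_delta * cofactor = 8 * 18 = 144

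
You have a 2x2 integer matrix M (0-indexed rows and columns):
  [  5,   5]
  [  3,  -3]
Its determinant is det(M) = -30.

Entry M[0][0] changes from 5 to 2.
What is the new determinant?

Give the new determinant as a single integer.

det is linear in row 0: changing M[0][0] by delta changes det by delta * cofactor(0,0).
Cofactor C_00 = (-1)^(0+0) * minor(0,0) = -3
Entry delta = 2 - 5 = -3
Det delta = -3 * -3 = 9
New det = -30 + 9 = -21

Answer: -21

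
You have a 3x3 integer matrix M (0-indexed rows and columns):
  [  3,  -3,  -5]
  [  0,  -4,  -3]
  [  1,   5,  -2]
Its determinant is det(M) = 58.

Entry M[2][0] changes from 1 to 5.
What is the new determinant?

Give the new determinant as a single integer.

det is linear in row 2: changing M[2][0] by delta changes det by delta * cofactor(2,0).
Cofactor C_20 = (-1)^(2+0) * minor(2,0) = -11
Entry delta = 5 - 1 = 4
Det delta = 4 * -11 = -44
New det = 58 + -44 = 14

Answer: 14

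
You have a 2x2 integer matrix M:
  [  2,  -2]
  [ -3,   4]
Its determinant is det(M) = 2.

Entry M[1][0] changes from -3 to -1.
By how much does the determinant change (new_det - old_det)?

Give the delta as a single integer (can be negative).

Cofactor C_10 = 2
Entry delta = -1 - -3 = 2
Det delta = entry_delta * cofactor = 2 * 2 = 4

Answer: 4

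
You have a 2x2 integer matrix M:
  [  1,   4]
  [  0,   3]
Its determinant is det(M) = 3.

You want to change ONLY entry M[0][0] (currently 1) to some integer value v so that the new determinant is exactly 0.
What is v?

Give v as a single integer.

Answer: 0

Derivation:
det is linear in entry M[0][0]: det = old_det + (v - 1) * C_00
Cofactor C_00 = 3
Want det = 0: 3 + (v - 1) * 3 = 0
  (v - 1) = -3 / 3 = -1
  v = 1 + (-1) = 0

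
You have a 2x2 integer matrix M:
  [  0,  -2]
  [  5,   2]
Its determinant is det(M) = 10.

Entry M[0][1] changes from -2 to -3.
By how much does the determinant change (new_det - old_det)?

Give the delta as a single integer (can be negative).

Answer: 5

Derivation:
Cofactor C_01 = -5
Entry delta = -3 - -2 = -1
Det delta = entry_delta * cofactor = -1 * -5 = 5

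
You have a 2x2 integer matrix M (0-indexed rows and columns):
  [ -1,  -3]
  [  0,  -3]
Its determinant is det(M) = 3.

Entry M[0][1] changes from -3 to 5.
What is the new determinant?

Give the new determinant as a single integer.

Answer: 3

Derivation:
det is linear in row 0: changing M[0][1] by delta changes det by delta * cofactor(0,1).
Cofactor C_01 = (-1)^(0+1) * minor(0,1) = 0
Entry delta = 5 - -3 = 8
Det delta = 8 * 0 = 0
New det = 3 + 0 = 3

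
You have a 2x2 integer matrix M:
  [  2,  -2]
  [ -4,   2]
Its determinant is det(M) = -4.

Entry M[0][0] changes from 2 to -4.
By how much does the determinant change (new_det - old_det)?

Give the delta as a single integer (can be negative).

Answer: -12

Derivation:
Cofactor C_00 = 2
Entry delta = -4 - 2 = -6
Det delta = entry_delta * cofactor = -6 * 2 = -12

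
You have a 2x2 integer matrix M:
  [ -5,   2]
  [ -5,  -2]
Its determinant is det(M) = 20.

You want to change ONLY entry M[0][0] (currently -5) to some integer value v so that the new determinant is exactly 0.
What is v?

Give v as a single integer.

det is linear in entry M[0][0]: det = old_det + (v - -5) * C_00
Cofactor C_00 = -2
Want det = 0: 20 + (v - -5) * -2 = 0
  (v - -5) = -20 / -2 = 10
  v = -5 + (10) = 5

Answer: 5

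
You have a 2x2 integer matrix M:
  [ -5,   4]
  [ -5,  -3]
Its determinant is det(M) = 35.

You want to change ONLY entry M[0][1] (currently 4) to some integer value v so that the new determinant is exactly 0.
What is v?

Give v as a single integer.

det is linear in entry M[0][1]: det = old_det + (v - 4) * C_01
Cofactor C_01 = 5
Want det = 0: 35 + (v - 4) * 5 = 0
  (v - 4) = -35 / 5 = -7
  v = 4 + (-7) = -3

Answer: -3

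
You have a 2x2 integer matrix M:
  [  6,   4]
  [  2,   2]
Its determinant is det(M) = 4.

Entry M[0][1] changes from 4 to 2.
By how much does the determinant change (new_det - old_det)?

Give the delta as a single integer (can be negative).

Answer: 4

Derivation:
Cofactor C_01 = -2
Entry delta = 2 - 4 = -2
Det delta = entry_delta * cofactor = -2 * -2 = 4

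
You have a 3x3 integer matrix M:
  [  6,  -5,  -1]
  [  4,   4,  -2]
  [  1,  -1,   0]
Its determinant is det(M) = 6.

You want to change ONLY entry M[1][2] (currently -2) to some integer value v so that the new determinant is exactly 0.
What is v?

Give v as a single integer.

det is linear in entry M[1][2]: det = old_det + (v - -2) * C_12
Cofactor C_12 = 1
Want det = 0: 6 + (v - -2) * 1 = 0
  (v - -2) = -6 / 1 = -6
  v = -2 + (-6) = -8

Answer: -8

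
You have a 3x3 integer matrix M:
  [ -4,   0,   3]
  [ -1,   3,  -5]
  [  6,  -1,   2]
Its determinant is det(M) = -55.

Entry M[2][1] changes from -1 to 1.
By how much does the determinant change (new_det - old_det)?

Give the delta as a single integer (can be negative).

Cofactor C_21 = -23
Entry delta = 1 - -1 = 2
Det delta = entry_delta * cofactor = 2 * -23 = -46

Answer: -46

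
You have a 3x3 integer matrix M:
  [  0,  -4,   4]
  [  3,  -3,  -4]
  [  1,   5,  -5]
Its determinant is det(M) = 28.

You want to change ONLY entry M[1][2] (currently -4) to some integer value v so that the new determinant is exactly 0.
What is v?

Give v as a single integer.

Answer: 3

Derivation:
det is linear in entry M[1][2]: det = old_det + (v - -4) * C_12
Cofactor C_12 = -4
Want det = 0: 28 + (v - -4) * -4 = 0
  (v - -4) = -28 / -4 = 7
  v = -4 + (7) = 3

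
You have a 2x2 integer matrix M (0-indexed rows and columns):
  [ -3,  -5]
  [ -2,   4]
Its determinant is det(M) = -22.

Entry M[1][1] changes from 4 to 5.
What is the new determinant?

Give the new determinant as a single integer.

Answer: -25

Derivation:
det is linear in row 1: changing M[1][1] by delta changes det by delta * cofactor(1,1).
Cofactor C_11 = (-1)^(1+1) * minor(1,1) = -3
Entry delta = 5 - 4 = 1
Det delta = 1 * -3 = -3
New det = -22 + -3 = -25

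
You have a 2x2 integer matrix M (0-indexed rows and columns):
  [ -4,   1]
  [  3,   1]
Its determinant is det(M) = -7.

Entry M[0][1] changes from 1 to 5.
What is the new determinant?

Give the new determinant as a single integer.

Answer: -19

Derivation:
det is linear in row 0: changing M[0][1] by delta changes det by delta * cofactor(0,1).
Cofactor C_01 = (-1)^(0+1) * minor(0,1) = -3
Entry delta = 5 - 1 = 4
Det delta = 4 * -3 = -12
New det = -7 + -12 = -19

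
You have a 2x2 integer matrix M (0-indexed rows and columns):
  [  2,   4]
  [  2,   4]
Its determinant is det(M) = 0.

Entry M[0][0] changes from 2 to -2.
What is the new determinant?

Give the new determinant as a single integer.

det is linear in row 0: changing M[0][0] by delta changes det by delta * cofactor(0,0).
Cofactor C_00 = (-1)^(0+0) * minor(0,0) = 4
Entry delta = -2 - 2 = -4
Det delta = -4 * 4 = -16
New det = 0 + -16 = -16

Answer: -16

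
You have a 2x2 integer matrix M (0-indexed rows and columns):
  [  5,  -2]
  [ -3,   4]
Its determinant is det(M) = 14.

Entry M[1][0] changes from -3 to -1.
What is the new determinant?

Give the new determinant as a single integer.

det is linear in row 1: changing M[1][0] by delta changes det by delta * cofactor(1,0).
Cofactor C_10 = (-1)^(1+0) * minor(1,0) = 2
Entry delta = -1 - -3 = 2
Det delta = 2 * 2 = 4
New det = 14 + 4 = 18

Answer: 18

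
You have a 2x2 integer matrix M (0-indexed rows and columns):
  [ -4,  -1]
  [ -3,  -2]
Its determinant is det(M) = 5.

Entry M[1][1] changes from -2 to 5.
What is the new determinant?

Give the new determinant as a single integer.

Answer: -23

Derivation:
det is linear in row 1: changing M[1][1] by delta changes det by delta * cofactor(1,1).
Cofactor C_11 = (-1)^(1+1) * minor(1,1) = -4
Entry delta = 5 - -2 = 7
Det delta = 7 * -4 = -28
New det = 5 + -28 = -23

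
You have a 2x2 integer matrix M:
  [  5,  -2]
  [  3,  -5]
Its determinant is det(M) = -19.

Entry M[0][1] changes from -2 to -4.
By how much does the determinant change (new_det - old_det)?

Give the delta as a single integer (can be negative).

Cofactor C_01 = -3
Entry delta = -4 - -2 = -2
Det delta = entry_delta * cofactor = -2 * -3 = 6

Answer: 6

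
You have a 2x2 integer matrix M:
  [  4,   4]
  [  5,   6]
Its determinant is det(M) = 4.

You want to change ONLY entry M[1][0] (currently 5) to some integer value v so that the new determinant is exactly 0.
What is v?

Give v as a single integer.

Answer: 6

Derivation:
det is linear in entry M[1][0]: det = old_det + (v - 5) * C_10
Cofactor C_10 = -4
Want det = 0: 4 + (v - 5) * -4 = 0
  (v - 5) = -4 / -4 = 1
  v = 5 + (1) = 6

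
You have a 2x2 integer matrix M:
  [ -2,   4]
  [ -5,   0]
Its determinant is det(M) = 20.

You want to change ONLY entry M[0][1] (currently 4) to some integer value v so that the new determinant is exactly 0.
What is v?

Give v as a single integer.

Answer: 0

Derivation:
det is linear in entry M[0][1]: det = old_det + (v - 4) * C_01
Cofactor C_01 = 5
Want det = 0: 20 + (v - 4) * 5 = 0
  (v - 4) = -20 / 5 = -4
  v = 4 + (-4) = 0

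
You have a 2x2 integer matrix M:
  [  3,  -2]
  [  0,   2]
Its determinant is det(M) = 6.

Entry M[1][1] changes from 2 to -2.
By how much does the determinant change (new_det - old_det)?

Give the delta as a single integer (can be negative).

Cofactor C_11 = 3
Entry delta = -2 - 2 = -4
Det delta = entry_delta * cofactor = -4 * 3 = -12

Answer: -12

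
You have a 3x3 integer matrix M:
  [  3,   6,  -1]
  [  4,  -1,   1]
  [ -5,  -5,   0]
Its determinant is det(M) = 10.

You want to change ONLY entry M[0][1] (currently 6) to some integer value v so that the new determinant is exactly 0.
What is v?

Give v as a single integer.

det is linear in entry M[0][1]: det = old_det + (v - 6) * C_01
Cofactor C_01 = -5
Want det = 0: 10 + (v - 6) * -5 = 0
  (v - 6) = -10 / -5 = 2
  v = 6 + (2) = 8

Answer: 8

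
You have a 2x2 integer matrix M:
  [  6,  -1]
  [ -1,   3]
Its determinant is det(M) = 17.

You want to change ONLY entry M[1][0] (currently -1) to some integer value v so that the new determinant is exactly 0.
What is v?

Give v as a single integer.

Answer: -18

Derivation:
det is linear in entry M[1][0]: det = old_det + (v - -1) * C_10
Cofactor C_10 = 1
Want det = 0: 17 + (v - -1) * 1 = 0
  (v - -1) = -17 / 1 = -17
  v = -1 + (-17) = -18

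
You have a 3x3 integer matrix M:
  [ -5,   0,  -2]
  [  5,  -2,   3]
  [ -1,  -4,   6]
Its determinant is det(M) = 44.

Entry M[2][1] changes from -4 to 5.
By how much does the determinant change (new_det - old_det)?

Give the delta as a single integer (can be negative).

Cofactor C_21 = 5
Entry delta = 5 - -4 = 9
Det delta = entry_delta * cofactor = 9 * 5 = 45

Answer: 45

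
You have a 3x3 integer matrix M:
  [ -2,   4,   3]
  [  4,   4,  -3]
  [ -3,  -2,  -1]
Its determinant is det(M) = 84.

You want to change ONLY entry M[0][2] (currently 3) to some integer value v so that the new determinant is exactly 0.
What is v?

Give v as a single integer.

det is linear in entry M[0][2]: det = old_det + (v - 3) * C_02
Cofactor C_02 = 4
Want det = 0: 84 + (v - 3) * 4 = 0
  (v - 3) = -84 / 4 = -21
  v = 3 + (-21) = -18

Answer: -18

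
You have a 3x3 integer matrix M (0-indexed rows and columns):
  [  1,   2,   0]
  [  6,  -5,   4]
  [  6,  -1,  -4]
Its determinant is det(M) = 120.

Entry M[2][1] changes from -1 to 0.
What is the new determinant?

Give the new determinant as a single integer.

Answer: 116

Derivation:
det is linear in row 2: changing M[2][1] by delta changes det by delta * cofactor(2,1).
Cofactor C_21 = (-1)^(2+1) * minor(2,1) = -4
Entry delta = 0 - -1 = 1
Det delta = 1 * -4 = -4
New det = 120 + -4 = 116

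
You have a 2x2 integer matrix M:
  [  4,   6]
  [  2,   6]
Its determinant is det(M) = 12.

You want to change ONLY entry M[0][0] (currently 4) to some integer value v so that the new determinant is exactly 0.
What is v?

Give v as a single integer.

det is linear in entry M[0][0]: det = old_det + (v - 4) * C_00
Cofactor C_00 = 6
Want det = 0: 12 + (v - 4) * 6 = 0
  (v - 4) = -12 / 6 = -2
  v = 4 + (-2) = 2

Answer: 2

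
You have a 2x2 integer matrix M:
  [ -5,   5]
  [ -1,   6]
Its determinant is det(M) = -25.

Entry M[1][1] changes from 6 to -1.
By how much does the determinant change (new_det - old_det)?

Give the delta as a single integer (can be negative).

Cofactor C_11 = -5
Entry delta = -1 - 6 = -7
Det delta = entry_delta * cofactor = -7 * -5 = 35

Answer: 35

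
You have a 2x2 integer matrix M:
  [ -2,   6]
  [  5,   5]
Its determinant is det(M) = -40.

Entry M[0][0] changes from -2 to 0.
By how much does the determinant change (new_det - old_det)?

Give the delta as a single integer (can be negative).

Answer: 10

Derivation:
Cofactor C_00 = 5
Entry delta = 0 - -2 = 2
Det delta = entry_delta * cofactor = 2 * 5 = 10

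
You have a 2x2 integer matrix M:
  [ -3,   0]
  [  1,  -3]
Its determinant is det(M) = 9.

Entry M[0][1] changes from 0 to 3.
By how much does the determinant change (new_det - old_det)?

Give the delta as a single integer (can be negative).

Cofactor C_01 = -1
Entry delta = 3 - 0 = 3
Det delta = entry_delta * cofactor = 3 * -1 = -3

Answer: -3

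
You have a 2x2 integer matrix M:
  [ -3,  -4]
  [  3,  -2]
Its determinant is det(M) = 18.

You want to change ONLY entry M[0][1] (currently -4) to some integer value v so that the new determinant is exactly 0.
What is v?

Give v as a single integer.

det is linear in entry M[0][1]: det = old_det + (v - -4) * C_01
Cofactor C_01 = -3
Want det = 0: 18 + (v - -4) * -3 = 0
  (v - -4) = -18 / -3 = 6
  v = -4 + (6) = 2

Answer: 2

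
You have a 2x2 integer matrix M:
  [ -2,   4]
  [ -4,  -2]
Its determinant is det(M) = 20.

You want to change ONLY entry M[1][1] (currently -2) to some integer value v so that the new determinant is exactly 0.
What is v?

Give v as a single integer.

det is linear in entry M[1][1]: det = old_det + (v - -2) * C_11
Cofactor C_11 = -2
Want det = 0: 20 + (v - -2) * -2 = 0
  (v - -2) = -20 / -2 = 10
  v = -2 + (10) = 8

Answer: 8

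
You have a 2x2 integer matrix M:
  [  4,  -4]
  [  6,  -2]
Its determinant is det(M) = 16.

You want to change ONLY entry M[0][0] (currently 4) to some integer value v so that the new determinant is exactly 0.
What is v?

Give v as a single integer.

det is linear in entry M[0][0]: det = old_det + (v - 4) * C_00
Cofactor C_00 = -2
Want det = 0: 16 + (v - 4) * -2 = 0
  (v - 4) = -16 / -2 = 8
  v = 4 + (8) = 12

Answer: 12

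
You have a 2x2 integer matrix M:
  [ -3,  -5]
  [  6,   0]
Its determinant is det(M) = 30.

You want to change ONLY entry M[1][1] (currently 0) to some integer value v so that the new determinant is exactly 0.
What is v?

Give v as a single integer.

Answer: 10

Derivation:
det is linear in entry M[1][1]: det = old_det + (v - 0) * C_11
Cofactor C_11 = -3
Want det = 0: 30 + (v - 0) * -3 = 0
  (v - 0) = -30 / -3 = 10
  v = 0 + (10) = 10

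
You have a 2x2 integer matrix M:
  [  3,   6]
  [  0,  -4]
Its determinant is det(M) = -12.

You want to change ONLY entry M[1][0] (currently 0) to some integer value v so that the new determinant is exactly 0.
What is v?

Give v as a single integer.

det is linear in entry M[1][0]: det = old_det + (v - 0) * C_10
Cofactor C_10 = -6
Want det = 0: -12 + (v - 0) * -6 = 0
  (v - 0) = 12 / -6 = -2
  v = 0 + (-2) = -2

Answer: -2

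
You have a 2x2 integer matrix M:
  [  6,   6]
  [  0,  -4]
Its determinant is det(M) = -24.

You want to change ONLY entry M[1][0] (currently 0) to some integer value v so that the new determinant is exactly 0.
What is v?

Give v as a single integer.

det is linear in entry M[1][0]: det = old_det + (v - 0) * C_10
Cofactor C_10 = -6
Want det = 0: -24 + (v - 0) * -6 = 0
  (v - 0) = 24 / -6 = -4
  v = 0 + (-4) = -4

Answer: -4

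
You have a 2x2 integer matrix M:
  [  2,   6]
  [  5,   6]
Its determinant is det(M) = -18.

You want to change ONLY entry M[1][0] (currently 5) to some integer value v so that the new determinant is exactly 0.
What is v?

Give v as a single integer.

det is linear in entry M[1][0]: det = old_det + (v - 5) * C_10
Cofactor C_10 = -6
Want det = 0: -18 + (v - 5) * -6 = 0
  (v - 5) = 18 / -6 = -3
  v = 5 + (-3) = 2

Answer: 2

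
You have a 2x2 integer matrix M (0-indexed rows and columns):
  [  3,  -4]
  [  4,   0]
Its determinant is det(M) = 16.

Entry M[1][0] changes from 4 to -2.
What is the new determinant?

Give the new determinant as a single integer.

det is linear in row 1: changing M[1][0] by delta changes det by delta * cofactor(1,0).
Cofactor C_10 = (-1)^(1+0) * minor(1,0) = 4
Entry delta = -2 - 4 = -6
Det delta = -6 * 4 = -24
New det = 16 + -24 = -8

Answer: -8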